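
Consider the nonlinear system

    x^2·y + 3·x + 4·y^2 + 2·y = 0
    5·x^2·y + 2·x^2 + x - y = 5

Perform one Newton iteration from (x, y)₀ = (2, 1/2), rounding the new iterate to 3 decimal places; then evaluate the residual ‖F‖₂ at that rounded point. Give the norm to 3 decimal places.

12.629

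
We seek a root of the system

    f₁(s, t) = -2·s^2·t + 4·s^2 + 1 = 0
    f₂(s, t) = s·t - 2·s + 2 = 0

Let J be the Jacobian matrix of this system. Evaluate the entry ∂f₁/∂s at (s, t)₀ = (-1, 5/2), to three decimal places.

2.000

∂f₁/∂s = -4·s·t + 8·s.
At (-1, 5/2) this is 2.000.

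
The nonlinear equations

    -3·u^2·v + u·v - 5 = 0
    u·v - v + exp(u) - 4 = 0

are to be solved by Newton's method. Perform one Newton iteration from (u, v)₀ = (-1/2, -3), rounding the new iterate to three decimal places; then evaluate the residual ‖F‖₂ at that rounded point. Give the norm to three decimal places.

0.707

At (-1/2, -3): F = (-1.250, 1.10653).
Jacobian J = [[-6·u·v + v, -3·u^2 + u], [v + exp(u), u - 1]].
At the point, J = [[-12.000, -1.250], [-2.39347, -1.500]] (det J = 15.00816).
Solving J·Δ = −F gives Δ = (-0.217, 1.084).
Then the next iterate is (u, v)₁ = (-0.717, -1.916).
Re-evaluating at (-0.717, -1.916): F = (-0.67124, -0.22201), so ‖F‖₂ = 0.707.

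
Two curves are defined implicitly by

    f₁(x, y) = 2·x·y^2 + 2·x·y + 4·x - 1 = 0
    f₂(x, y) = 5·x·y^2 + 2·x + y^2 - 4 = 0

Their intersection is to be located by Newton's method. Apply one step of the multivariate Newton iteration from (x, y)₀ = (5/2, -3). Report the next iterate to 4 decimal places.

(1.7025, -1.9504)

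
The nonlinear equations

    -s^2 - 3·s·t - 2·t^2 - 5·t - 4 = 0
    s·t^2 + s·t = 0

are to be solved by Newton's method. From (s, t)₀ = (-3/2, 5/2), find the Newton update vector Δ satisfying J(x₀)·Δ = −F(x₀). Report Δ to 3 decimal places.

At (-3/2, 5/2): F = (-20.000, -13.125).
Jacobian J = [[-2·s - 3·t, -3·s - 4·t - 5], [t^2 + t, 2·s·t + s]].
At the point, J = [[-4.500, -10.500], [8.750, -9.000]] (det J = 132.375).
Solving J·Δ = −F gives Δ = (-0.319, -1.768).

(-0.319, -1.768)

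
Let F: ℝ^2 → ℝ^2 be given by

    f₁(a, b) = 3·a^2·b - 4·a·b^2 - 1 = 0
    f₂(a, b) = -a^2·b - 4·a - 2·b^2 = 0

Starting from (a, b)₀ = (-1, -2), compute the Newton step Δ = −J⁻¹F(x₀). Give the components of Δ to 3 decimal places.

At (-1, -2): F = (9.000, -2.000).
Jacobian J = [[6·a·b - 4·b^2, 3·a^2 - 8·a·b], [-2·a·b - 4, -a^2 - 4·b]].
At the point, J = [[-4.000, -13.000], [-8.000, 7.000]] (det J = -132.000).
Solving J·Δ = −F gives Δ = (0.280, 0.606).

(0.280, 0.606)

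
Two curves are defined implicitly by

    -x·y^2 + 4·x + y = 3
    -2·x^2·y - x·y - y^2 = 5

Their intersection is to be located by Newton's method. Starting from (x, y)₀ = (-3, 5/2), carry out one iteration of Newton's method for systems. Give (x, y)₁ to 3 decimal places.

(-1.342, 2.343)

At (-3, 5/2): F = (6.250, -48.750).
Jacobian J = [[-y^2 + 4, -2·x·y + 1], [-4·x·y - y, -2·x^2 - x - 2·y]].
At the point, J = [[-2.250, 16.000], [27.500, -20.000]] (det J = -395.000).
Solving J·Δ = −F gives Δ = (1.658, -0.157).
Then the next iterate is (x, y)₁ = (-1.342, 2.343).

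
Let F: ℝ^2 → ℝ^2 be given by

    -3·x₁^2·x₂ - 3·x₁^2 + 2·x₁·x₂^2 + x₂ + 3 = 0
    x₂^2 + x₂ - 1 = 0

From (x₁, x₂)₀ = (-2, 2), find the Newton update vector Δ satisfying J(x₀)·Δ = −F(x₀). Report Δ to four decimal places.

(0.4545, -1.0000)

At (-2, 2): F = (-47.0000, 5.0000).
Jacobian J = [[-6·x₁·x₂ - 6·x₁ + 2·x₂^2, -3·x₁^2 + 4·x₁·x₂ + 1], [0, 2·x₂ + 1]].
At the point, J = [[44.0000, -27.0000], [0.0000, 5.0000]] (det J = 220.0000).
Solving J·Δ = −F gives Δ = (0.4545, -1.0000).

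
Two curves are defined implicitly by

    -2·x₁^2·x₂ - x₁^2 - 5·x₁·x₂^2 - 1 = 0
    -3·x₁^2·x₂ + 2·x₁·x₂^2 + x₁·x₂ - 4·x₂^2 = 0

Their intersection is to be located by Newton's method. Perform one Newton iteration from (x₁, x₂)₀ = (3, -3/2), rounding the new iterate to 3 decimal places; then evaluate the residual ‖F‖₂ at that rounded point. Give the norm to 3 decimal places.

At (3, -3/2): F = (-16.750, 40.500).
Jacobian J = [[-4·x₁·x₂ - 2·x₁ - 5·x₂^2, -2·x₁^2 - 10·x₁·x₂], [-6·x₁·x₂ + 2·x₂^2 + x₂, -3·x₁^2 + 4·x₁·x₂ + x₁ - 8·x₂]].
At the point, J = [[0.750, 27.000], [30.000, -30.000]] (det J = -832.500).
Solving J·Δ = −F gives Δ = (-0.710, 0.640).
Then the next iterate is (x₁, x₂)₁ = (2.290, -0.860).
Re-evaluating at (2.290, -0.860): F = (-5.69267, 11.98935), so ‖F‖₂ = 13.272.

13.272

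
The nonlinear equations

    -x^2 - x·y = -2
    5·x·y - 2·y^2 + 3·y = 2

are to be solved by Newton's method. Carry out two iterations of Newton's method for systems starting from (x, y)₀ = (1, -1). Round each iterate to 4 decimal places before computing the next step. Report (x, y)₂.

At (1, -1): F = (2.0000, -12.0000).
Jacobian J = [[-2·x - y, -x], [5·y, 5·x - 4·y + 3]].
At the point, J = [[-1.0000, -1.0000], [-5.0000, 12.0000]] (det J = -17.0000).
Solving J·Δ = −F gives Δ = (0.7059, 1.2941).
Then the next iterate is (x, y)₁ = (1.7059, 0.2941).
Round to (1.7059, 0.2941) and repeat: F = (-1.4118, 1.217836), J = [[-3.7059, -1.7059], [1.4705, 10.3531]].
Δ = (-0.3497, -0.0680), so (x, y)₂ = (1.3562, 0.2261).

(1.3562, 0.2261)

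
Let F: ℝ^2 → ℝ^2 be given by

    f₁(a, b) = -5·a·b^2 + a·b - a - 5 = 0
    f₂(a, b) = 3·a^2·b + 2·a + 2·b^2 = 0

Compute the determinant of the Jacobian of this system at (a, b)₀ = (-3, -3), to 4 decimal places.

4473.0000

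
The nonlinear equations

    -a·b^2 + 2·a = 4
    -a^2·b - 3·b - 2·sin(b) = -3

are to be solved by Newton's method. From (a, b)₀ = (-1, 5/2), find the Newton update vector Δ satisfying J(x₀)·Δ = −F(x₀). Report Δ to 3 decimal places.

(2.727, 2.268)

At (-1, 5/2): F = (0.250, -8.19694).
Jacobian J = [[-b^2 + 2, -2·a·b], [-2·a·b, -a^2 - 2·cos(b) - 3]].
At the point, J = [[-4.250, 5.000], [5.000, -2.39771]] (det J = -14.80972).
Solving J·Δ = −F gives Δ = (2.727, 2.268).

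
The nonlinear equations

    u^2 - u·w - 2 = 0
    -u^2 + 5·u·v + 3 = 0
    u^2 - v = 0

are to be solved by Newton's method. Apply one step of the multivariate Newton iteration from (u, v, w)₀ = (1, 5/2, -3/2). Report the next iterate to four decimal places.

(0.6585, 0.3171, -2.1951)

At (1, 5/2, -3/2): F = (0.5000, 14.5000, -1.5000).
Jacobian J = [[2·u - w, 0, -u], [-2·u + 5·v, 5·u, 0], [2·u, -1, 0]].
At the point, J = [[3.5000, 0.0000, -1.0000], [10.5000, 5.0000, 0.0000], [2.0000, -1.0000, 0.0000]] (det J = 20.5000).
Solving J·Δ = −F gives Δ = (-0.3415, -2.1829, -0.6951).
Then the next iterate is (u, v, w)₁ = (0.6585, 0.3171, -2.1951).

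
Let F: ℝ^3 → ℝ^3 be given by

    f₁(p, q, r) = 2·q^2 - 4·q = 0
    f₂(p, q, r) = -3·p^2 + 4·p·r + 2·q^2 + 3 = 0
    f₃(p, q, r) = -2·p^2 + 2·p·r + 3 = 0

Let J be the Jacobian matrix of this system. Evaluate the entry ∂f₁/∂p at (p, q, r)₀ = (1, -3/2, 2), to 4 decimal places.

∂f₁/∂p = 0.
At (1, -3/2, 2) this is 0.0000.

0.0000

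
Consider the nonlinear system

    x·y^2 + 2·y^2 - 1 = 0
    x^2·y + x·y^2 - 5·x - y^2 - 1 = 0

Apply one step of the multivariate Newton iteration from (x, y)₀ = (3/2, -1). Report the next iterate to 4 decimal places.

At (3/2, -1): F = (2.5000, -10.2500).
Jacobian J = [[y^2, 2·x·y + 4·y], [2·x·y + y^2 - 5, x^2 + 2·x·y - 2·y]].
At the point, J = [[1.0000, -7.0000], [-7.0000, 1.2500]] (det J = -47.7500).
Solving J·Δ = −F gives Δ = (-1.4372, 0.1518).
Then the next iterate is (x, y)₁ = (0.0628, -0.8482).

(0.0628, -0.8482)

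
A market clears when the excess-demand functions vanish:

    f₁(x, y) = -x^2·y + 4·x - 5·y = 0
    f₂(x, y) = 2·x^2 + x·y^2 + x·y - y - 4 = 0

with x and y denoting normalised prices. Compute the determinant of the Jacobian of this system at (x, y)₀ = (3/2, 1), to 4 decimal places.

61.5000

J = [[-2·x·y + 4, -x^2 - 5], [4·x + y^2 + y, 2·x·y + x - 1]].
At the point, J = [[1.0000, -7.2500], [8.0000, 3.5000]].
det J = 61.5000.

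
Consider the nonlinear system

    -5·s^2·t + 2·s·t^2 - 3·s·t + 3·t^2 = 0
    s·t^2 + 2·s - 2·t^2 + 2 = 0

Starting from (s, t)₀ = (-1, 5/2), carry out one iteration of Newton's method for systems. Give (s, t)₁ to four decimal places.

(-0.9210, 1.2934)

At (-1, 5/2): F = (1.2500, -18.7500).
Jacobian J = [[-10·s·t + 2·t^2 - 3·t, -5·s^2 + 4·s·t - 3·s + 6·t], [t^2 + 2, 2·s·t - 4·t]].
At the point, J = [[30.0000, 3.0000], [8.2500, -15.0000]] (det J = -474.7500).
Solving J·Δ = −F gives Δ = (0.0790, -1.2066).
Then the next iterate is (s, t)₁ = (-0.9210, 1.2934).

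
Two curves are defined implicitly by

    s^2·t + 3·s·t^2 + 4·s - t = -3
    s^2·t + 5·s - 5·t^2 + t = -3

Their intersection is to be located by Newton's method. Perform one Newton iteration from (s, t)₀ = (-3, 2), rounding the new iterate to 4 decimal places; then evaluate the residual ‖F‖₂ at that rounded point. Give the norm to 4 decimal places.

11.7707

At (-3, 2): F = (-29.0000, -12.0000).
Jacobian J = [[2·s·t + 3·t^2 + 4, s^2 + 6·s·t - 1], [2·s·t + 5, s^2 - 10·t + 1]].
At the point, J = [[4.0000, -28.0000], [-7.0000, -10.0000]] (det J = -236.0000).
Solving J·Δ = −F gives Δ = (-0.1949, -1.0636).
Then the next iterate is (s, t)₁ = (-3.1949, 0.9364).
Re-evaluating at (-3.1949, 0.9364): F = (-9.562100, -6.864129), so ‖F‖₂ = 11.7707.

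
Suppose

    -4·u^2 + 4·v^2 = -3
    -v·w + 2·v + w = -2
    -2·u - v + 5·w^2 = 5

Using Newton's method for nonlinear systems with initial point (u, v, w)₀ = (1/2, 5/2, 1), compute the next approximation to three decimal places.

At (1/2, 5/2, 1): F = (27.000, 5.500, -3.500).
Jacobian J = [[-8·u, 8·v, 0], [0, -w + 2, -v + 1], [-2, -1, 10·w]].
At the point, J = [[-4.000, 20.000, 0.000], [0.000, 1.000, -1.500], [-2.000, -1.000, 10.000]] (det J = 26.000).
Solving J·Δ = −F gives Δ = (29.442, 4.538, 6.692).
Then the next iterate is (u, v, w)₁ = (29.942, 7.038, 7.692).

(29.942, 7.038, 7.692)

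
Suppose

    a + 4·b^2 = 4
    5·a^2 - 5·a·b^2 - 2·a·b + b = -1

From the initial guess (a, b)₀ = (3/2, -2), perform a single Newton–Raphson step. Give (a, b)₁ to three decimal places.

At (3/2, -2): F = (13.500, -13.750).
Jacobian J = [[1, 8·b], [10·a - 5·b^2 - 2·b, -10·a·b - 2·a + 1]].
At the point, J = [[1.000, -16.000], [-1.000, 28.000]] (det J = 12.000).
Solving J·Δ = −F gives Δ = (-13.167, 0.021).
Then the next iterate is (a, b)₁ = (-11.667, -1.979).

(-11.667, -1.979)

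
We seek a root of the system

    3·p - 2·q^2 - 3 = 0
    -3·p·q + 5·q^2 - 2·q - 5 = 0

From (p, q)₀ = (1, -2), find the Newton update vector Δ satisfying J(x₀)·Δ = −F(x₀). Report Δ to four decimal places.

At (1, -2): F = (-8.0000, 25.0000).
Jacobian J = [[3, -4·q], [-3·q, -3·p + 10·q - 2]].
At the point, J = [[3.0000, 8.0000], [6.0000, -25.0000]] (det J = -123.0000).
Solving J·Δ = −F gives Δ = (0.0000, 1.0000).

(0.0000, 1.0000)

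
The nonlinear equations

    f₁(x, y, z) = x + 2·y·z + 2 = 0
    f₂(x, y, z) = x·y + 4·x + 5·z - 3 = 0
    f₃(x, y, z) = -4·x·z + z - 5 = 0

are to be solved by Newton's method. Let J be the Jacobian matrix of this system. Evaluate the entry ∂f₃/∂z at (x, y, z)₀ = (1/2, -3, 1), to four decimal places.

-1.0000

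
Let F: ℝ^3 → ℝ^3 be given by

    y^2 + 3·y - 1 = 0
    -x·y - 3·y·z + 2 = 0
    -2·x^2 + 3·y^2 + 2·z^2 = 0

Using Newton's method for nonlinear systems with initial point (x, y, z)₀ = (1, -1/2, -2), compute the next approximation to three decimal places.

(24.031, 0.625, -13.094)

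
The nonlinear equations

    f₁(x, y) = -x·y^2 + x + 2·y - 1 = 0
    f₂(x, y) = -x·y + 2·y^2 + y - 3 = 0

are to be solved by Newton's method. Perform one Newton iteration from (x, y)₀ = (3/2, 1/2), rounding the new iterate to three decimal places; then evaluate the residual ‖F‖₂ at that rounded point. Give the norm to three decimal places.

5.831

At (3/2, 1/2): F = (1.125, -2.750).
Jacobian J = [[-y^2 + 1, -2·x·y + 2], [-y, -x + 4·y + 1]].
At the point, J = [[0.750, 0.500], [-0.500, 1.500]] (det J = 1.375).
Solving J·Δ = −F gives Δ = (-2.227, 1.091).
Then the next iterate is (x, y)₁ = (-0.727, 1.591).
Re-evaluating at (-0.727, 1.591): F = (3.29524, 4.81022), so ‖F‖₂ = 5.831.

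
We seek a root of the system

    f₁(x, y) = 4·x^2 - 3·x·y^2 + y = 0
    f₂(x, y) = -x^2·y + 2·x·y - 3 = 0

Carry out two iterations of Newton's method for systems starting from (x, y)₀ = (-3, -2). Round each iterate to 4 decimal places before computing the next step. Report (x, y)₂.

(-5.4425, 3.2812)

At (-3, -2): F = (70.0000, 27.0000).
Jacobian J = [[8·x - 3·y^2, -6·x·y + 1], [-2·x·y + 2·y, -x^2 + 2·x]].
At the point, J = [[-36.0000, -35.0000], [-16.0000, -15.0000]] (det J = -20.0000).
Solving J·Δ = −F gives Δ = (-5.2500, 7.4000).
Then the next iterate is (x, y)₁ = (-8.2500, 5.4000).
Round to (-8.2500, 5.4000) and repeat: F = (999.3600, -459.6375), J = [[-153.4800, 268.3000], [99.9000, -84.5625]].
Δ = (2.8075, -2.1188), so (x, y)₂ = (-5.4425, 3.2812).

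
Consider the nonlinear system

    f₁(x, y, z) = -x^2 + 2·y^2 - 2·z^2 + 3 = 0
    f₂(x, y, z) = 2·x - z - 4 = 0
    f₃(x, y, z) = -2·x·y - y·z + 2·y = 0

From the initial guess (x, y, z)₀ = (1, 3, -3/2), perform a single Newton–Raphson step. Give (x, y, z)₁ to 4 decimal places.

(1.3349, 1.6792, -1.3302)

At (1, 3, -3/2): F = (15.5000, -0.5000, 4.5000).
Jacobian J = [[-2·x, 4·y, -4·z], [2, 0, -1], [-2·y, -2·x - z + 2, -y]].
At the point, J = [[-2.0000, 12.0000, 6.0000], [2.0000, 0.0000, -1.0000], [-6.0000, 1.5000, -3.0000]] (det J = 159.0000).
Solving J·Δ = −F gives Δ = (0.3349, -1.3208, 0.1698).
Then the next iterate is (x, y, z)₁ = (1.3349, 1.6792, -1.3302).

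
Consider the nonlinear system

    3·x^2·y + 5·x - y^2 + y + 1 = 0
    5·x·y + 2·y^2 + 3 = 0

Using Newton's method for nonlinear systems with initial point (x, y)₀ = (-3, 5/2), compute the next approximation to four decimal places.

At (-3, 5/2): F = (49.7500, -22.0000).
Jacobian J = [[6·x·y + 5, 3·x^2 - 2·y + 1], [5·y, 5·x + 4·y]].
At the point, J = [[-40.0000, 23.0000], [12.5000, -5.0000]] (det J = -87.5000).
Solving J·Δ = −F gives Δ = (2.9400, 2.9500).
Then the next iterate is (x, y)₁ = (-0.0600, 5.4500).

(-0.0600, 5.4500)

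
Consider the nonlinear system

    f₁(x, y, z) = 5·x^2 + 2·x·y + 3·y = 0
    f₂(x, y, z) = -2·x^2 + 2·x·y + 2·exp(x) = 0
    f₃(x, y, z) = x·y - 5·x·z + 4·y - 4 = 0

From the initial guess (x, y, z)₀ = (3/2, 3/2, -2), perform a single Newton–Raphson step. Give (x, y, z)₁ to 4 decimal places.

At (3/2, 3/2, -2): F = (20.2500, 8.963378, 19.2500).
Jacobian J = [[10·x + 2·y, 2·x + 3, 0], [-4·x + 2·y + 2·exp(x), 2·x, 0], [y - 5·z, x + 4, -5·x]].
At the point, J = [[18.0000, 6.0000, 0.0000], [5.963378, 3.0000, 0.0000], [11.5000, 5.5000, -7.5000]] (det J = -136.647984).
Solving J·Δ = −F gives Δ = (-0.3825, -2.2274, 0.3467).
Then the next iterate is (x, y, z)₁ = (1.1175, -0.7274, -1.6533).

(1.1175, -0.7274, -1.6533)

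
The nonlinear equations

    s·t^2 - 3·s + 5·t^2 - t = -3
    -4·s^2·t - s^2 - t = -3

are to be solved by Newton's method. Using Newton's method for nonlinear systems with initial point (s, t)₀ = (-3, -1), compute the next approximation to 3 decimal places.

(-28.000, 12.000)

At (-3, -1): F = (15.000, 31.000).
Jacobian J = [[t^2 - 3, 2·s·t + 10·t - 1], [-8·s·t - 2·s, -4·s^2 - 1]].
At the point, J = [[-2.000, -5.000], [-18.000, -37.000]] (det J = -16.000).
Solving J·Δ = −F gives Δ = (-25.000, 13.000).
Then the next iterate is (s, t)₁ = (-28.000, 12.000).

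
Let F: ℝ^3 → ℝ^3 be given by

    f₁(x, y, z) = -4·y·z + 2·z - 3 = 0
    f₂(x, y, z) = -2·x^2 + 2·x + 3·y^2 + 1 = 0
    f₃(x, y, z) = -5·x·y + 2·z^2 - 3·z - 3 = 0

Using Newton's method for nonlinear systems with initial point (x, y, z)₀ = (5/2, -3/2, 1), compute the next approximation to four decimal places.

(1.7408, -0.7974, 0.7263)

At (5/2, -3/2, 1): F = (5.0000, 0.2500, 14.7500).
Jacobian J = [[0, -4·z, -4·y + 2], [-4·x + 2, 6·y, 0], [-5·y, -5·x, 4·z - 3]].
At the point, J = [[0.0000, -4.0000, 8.0000], [-8.0000, -9.0000, 0.0000], [7.5000, -12.5000, 1.0000]] (det J = 1308.0000).
Solving J·Δ = −F gives Δ = (-0.7592, 0.7026, -0.2737).
Then the next iterate is (x, y, z)₁ = (1.7408, -0.7974, 0.7263).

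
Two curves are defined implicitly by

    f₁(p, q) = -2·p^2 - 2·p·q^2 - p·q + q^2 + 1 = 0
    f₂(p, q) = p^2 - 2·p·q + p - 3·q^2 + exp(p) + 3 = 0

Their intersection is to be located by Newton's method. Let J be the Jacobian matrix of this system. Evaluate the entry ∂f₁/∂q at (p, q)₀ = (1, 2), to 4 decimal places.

∂f₁/∂q = -4·p·q - p + 2·q.
At (1, 2) this is -5.0000.

-5.0000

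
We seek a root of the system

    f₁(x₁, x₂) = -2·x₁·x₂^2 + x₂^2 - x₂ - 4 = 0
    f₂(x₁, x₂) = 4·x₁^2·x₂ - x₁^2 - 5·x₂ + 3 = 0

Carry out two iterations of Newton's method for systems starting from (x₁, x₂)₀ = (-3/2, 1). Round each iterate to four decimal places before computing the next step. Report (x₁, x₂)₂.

At (-3/2, 1): F = (-1.0000, 4.7500).
Jacobian J = [[-2·x₂^2, -4·x₁·x₂ + 2·x₂ - 1], [8·x₁·x₂ - 2·x₁, 4·x₁^2 - 5]].
At the point, J = [[-2.0000, 7.0000], [-9.0000, 4.0000]] (det J = 55.0000).
Solving J·Δ = −F gives Δ = (0.6773, 0.3364).
Then the next iterate is (x₁, x₂)₁ = (-0.8227, 1.3364).
Round to (-0.8227, 1.3364) and repeat: F = (-0.611808, -0.740745), J = [[-3.571930, 6.070625], [-7.150250, -2.292659]].
Δ = (-0.1143, 0.0335), so (x₁, x₂)₂ = (-0.9370, 1.3699).

(-0.9370, 1.3699)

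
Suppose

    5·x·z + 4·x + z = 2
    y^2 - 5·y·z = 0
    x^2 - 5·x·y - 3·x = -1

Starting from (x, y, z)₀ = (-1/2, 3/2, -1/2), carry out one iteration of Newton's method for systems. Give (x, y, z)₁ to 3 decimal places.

(-0.947, -3.154, -3.113)

At (-1/2, 3/2, -1/2): F = (-3.250, 6.000, 6.500).
Jacobian J = [[5·z + 4, 0, 5·x + 1], [0, 2·y - 5·z, -5·y], [2·x - 5·y - 3, -5·x, 0]].
At the point, J = [[1.500, 0.000, -1.500], [0.000, 5.500, -7.500], [-11.500, 2.500, 0.000]] (det J = -66.750).
Solving J·Δ = −F gives Δ = (-0.447, -4.654, -2.613).
Then the next iterate is (x, y, z)₁ = (-0.947, -3.154, -3.113).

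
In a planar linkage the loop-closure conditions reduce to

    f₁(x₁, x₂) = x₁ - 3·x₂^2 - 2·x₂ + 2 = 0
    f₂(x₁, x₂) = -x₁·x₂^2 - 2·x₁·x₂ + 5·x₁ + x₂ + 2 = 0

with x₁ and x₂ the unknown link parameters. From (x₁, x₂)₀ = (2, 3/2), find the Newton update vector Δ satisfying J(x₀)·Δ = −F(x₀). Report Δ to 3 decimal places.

(7.213, 0.133)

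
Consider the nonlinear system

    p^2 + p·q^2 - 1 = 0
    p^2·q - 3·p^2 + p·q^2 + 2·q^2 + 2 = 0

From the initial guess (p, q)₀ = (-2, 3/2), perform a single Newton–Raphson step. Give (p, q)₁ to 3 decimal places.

(-1.294, 1.044)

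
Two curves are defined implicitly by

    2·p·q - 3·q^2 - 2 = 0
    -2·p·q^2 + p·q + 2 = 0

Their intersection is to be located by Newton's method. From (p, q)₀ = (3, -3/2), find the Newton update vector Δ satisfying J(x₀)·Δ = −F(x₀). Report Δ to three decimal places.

(4.917, 2.167)

At (3, -3/2): F = (-17.750, -16.000).
Jacobian J = [[2·q, 2·p - 6·q], [-2·q^2 + q, -4·p·q + p]].
At the point, J = [[-3.000, 15.000], [-6.000, 21.000]] (det J = 27.000).
Solving J·Δ = −F gives Δ = (4.917, 2.167).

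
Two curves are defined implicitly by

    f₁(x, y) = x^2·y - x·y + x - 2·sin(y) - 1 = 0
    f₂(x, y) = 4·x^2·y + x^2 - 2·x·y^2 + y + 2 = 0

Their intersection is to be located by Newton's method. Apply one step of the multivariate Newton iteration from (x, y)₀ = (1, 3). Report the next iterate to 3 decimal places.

At (1, 3): F = (-0.28224, 0.000).
Jacobian J = [[2·x·y - y + 1, x^2 - x - 2·cos(y)], [8·x·y + 2·x - 2·y^2, 4·x^2 - 4·x·y + 1]].
At the point, J = [[4.000, 1.97998], [8.000, -7.000]] (det J = -43.83988).
Solving J·Δ = −F gives Δ = (0.045, 0.052).
Then the next iterate is (x, y)₁ = (1.045, 3.052).

(1.045, 3.052)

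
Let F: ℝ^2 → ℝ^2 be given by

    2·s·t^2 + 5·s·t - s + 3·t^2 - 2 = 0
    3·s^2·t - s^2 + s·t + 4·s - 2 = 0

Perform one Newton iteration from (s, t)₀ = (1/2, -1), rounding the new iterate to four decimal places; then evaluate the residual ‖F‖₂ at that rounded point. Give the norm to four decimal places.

At (1/2, -1): F = (-1.0000, -1.5000).
Jacobian J = [[2·t^2 + 5·t - 1, 4·s·t + 5·s + 6·t], [6·s·t - 2·s + t + 4, 3·s^2 + s]].
At the point, J = [[-4.0000, -5.5000], [-1.0000, 1.2500]] (det J = -10.5000).
Solving J·Δ = −F gives Δ = (-0.9048, 0.4762).
Then the next iterate is (s, t)₁ = (-0.4048, -0.5238).
Re-evaluating at (-0.4048, -0.5238): F = (0.065943, -3.828523), so ‖F‖₂ = 3.8291.

3.8291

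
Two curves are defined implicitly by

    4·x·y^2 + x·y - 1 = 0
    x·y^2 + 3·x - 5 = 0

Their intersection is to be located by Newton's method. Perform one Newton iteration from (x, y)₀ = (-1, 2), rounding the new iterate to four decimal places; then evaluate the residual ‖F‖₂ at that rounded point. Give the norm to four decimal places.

106.1533

At (-1, 2): F = (-19.0000, -12.0000).
Jacobian J = [[4·y^2 + y, 8·x·y + x], [y^2 + 3, 2·x·y]].
At the point, J = [[18.0000, -17.0000], [7.0000, -4.0000]] (det J = 47.0000).
Solving J·Δ = −F gives Δ = (2.7234, 1.7660).
Then the next iterate is (x, y)₁ = (1.7234, 3.7660).
Re-evaluating at (1.7234, 3.7660): F = (103.260571, 24.612762), so ‖F‖₂ = 106.1533.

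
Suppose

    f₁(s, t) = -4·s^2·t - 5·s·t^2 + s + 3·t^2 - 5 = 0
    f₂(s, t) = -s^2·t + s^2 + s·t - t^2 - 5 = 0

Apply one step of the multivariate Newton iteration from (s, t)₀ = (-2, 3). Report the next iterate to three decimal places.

At (-2, 3): F = (62.000, -28.000).
Jacobian J = [[-8·s·t - 5·t^2 + 1, -4·s^2 - 10·s·t + 6·t], [-2·s·t + 2·s + t, -s^2 + s - 2·t]].
At the point, J = [[4.000, 62.000], [11.000, -12.000]] (det J = -730.000).
Solving J·Δ = −F gives Δ = (1.359, -1.088).
Then the next iterate is (s, t)₁ = (-0.641, 1.912).

(-0.641, 1.912)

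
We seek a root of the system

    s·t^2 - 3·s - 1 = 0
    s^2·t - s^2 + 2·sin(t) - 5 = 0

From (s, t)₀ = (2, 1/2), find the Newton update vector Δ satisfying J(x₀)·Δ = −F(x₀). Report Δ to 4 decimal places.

(-2.1414, 0.3055)

At (2, 1/2): F = (-6.5000, -6.041149).
Jacobian J = [[t^2 - 3, 2·s·t], [2·s·t - 2·s, s^2 + 2·cos(t)]].
At the point, J = [[-2.7500, 2.0000], [-2.0000, 5.755165]] (det J = -11.826704).
Solving J·Δ = −F gives Δ = (-2.1414, 0.3055).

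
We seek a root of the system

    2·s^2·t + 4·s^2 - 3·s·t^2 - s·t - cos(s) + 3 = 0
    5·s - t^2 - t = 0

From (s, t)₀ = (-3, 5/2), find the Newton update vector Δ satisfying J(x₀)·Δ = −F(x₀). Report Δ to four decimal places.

(-5.5176, -8.5563)

At (-3, 5/2): F = (148.739992, -23.7500).
Jacobian J = [[4·s·t + 8·s - 3·t^2 - t + sin(s), 2·s^2 - 6·s·t - s], [5, -2·t - 1]].
At the point, J = [[-75.391120, 66.0000], [5.0000, -6.0000]] (det J = 122.346720).
Solving J·Δ = −F gives Δ = (-5.5176, -8.5563).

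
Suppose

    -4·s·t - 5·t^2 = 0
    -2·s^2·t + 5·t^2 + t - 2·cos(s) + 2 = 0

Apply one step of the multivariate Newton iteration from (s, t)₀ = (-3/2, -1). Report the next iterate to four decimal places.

At (-3/2, -1): F = (-11.0000, 10.358526).
Jacobian J = [[-4·t, -4·s - 10·t], [-4·s·t + 2·sin(s), -2·s^2 + 10·t + 1]].
At the point, J = [[4.0000, 16.0000], [-7.994990, -13.5000]] (det J = 73.919840).
Solving J·Δ = −F gives Δ = (0.2332, 0.6292).
Then the next iterate is (s, t)₁ = (-1.2668, -0.3708).

(-1.2668, -0.3708)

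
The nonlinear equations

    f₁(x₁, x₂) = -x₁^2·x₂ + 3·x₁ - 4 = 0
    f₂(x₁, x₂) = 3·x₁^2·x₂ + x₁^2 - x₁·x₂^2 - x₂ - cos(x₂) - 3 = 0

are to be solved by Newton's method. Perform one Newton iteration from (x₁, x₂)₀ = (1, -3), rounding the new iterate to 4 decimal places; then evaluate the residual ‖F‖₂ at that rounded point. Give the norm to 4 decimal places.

At (1, -3): F = (2.0000, -16.010008).
Jacobian J = [[-2·x₁·x₂ + 3, -x₁^2], [6·x₁·x₂ + 2·x₁ - x₂^2, 3·x₁^2 - 2·x₁·x₂ + sin(x₂) - 1]].
At the point, J = [[9.0000, -1.0000], [-25.0000, 7.858880]] (det J = 45.729920).
Solving J·Δ = −F gives Δ = (0.0064, 2.0575).
Then the next iterate is (x₁, x₂)₁ = (1.0064, -0.9425).
Re-evaluating at (1.0064, -0.9425): F = (-0.026197, -5.390226), so ‖F‖₂ = 5.3903.

5.3903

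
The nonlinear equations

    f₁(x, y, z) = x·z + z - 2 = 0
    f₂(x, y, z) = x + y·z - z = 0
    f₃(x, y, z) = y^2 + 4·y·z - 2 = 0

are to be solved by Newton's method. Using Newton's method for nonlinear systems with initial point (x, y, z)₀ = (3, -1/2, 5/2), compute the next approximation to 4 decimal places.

(1.1048, 0.0688, 1.6845)

At (3, -1/2, 5/2): F = (8.0000, -0.7500, -6.7500).
Jacobian J = [[z, 0, x + 1], [1, z, y - 1], [0, 2·y + 4·z, 4·y]].
At the point, J = [[2.5000, 0.0000, 4.0000], [1.0000, 2.5000, -1.5000], [0.0000, 9.0000, -2.0000]] (det J = 57.2500).
Solving J·Δ = −F gives Δ = (-1.8952, 0.5688, -0.8155).
Then the next iterate is (x, y, z)₁ = (1.1048, 0.0688, 1.6845).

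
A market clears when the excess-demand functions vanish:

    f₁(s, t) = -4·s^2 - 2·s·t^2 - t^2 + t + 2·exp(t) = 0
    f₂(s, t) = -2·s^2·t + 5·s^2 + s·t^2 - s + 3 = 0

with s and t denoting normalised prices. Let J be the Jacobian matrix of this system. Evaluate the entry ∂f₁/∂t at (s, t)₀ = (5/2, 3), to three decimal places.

5.171

∂f₁/∂t = -4·s·t - 2·t + 2·exp(t) + 1.
At (5/2, 3) this is 5.171.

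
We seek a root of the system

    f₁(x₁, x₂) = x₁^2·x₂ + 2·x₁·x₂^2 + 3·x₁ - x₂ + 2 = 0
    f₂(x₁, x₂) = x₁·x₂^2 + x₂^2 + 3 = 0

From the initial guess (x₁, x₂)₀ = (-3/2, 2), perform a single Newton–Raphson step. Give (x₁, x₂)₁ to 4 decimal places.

(-2.5530, 0.3939)

At (-3/2, 2): F = (-12.0000, 1.0000).
Jacobian J = [[2·x₁·x₂ + 2·x₂^2 + 3, x₁^2 + 4·x₁·x₂ - 1], [x₂^2, 2·x₁·x₂ + 2·x₂]].
At the point, J = [[5.0000, -10.7500], [4.0000, -2.0000]] (det J = 33.0000).
Solving J·Δ = −F gives Δ = (-1.0530, -1.6061).
Then the next iterate is (x₁, x₂)₁ = (-2.5530, 0.3939).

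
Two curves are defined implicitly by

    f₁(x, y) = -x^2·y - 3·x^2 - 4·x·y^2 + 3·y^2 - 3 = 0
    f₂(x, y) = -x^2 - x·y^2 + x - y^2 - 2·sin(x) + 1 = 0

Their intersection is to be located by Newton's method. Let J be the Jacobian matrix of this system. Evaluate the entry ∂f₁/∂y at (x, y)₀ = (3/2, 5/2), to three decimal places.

-17.250

∂f₁/∂y = -x^2 - 8·x·y + 6·y.
At (3/2, 5/2) this is -17.250.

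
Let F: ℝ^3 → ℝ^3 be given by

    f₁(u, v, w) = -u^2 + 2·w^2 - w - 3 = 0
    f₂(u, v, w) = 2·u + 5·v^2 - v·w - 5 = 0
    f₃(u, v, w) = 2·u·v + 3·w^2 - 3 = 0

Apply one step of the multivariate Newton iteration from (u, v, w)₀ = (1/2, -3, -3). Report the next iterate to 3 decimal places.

(0.008, -1.695, -1.597)

At (1/2, -3, -3): F = (17.750, 32.000, 21.000).
Jacobian J = [[-2·u, 0, 4·w - 1], [2, 10·v - w, -v], [2·v, 2·u, 6·w]].
At the point, J = [[-1.000, 0.000, -13.000], [2.000, -27.000, 3.000], [-6.000, 1.000, -18.000]] (det J = 1597.000).
Solving J·Δ = −F gives Δ = (-0.492, 1.305, 1.403).
Then the next iterate is (u, v, w)₁ = (0.008, -1.695, -1.597).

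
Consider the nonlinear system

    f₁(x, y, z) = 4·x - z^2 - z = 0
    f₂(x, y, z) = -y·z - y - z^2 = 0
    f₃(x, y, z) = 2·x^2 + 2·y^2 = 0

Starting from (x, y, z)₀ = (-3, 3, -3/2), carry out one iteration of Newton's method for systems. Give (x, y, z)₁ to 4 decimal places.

(1.5000, 4.5000, -4.1250)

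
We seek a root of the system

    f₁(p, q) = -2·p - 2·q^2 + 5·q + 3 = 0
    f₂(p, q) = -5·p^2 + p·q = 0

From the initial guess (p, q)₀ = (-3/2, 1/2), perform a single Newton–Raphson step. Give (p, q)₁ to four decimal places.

At (-3/2, 1/2): F = (8.0000, -12.0000).
Jacobian J = [[-2, -4·q + 5], [-10·p + q, p]].
At the point, J = [[-2.0000, 3.0000], [15.5000, -1.5000]] (det J = -43.5000).
Solving J·Δ = −F gives Δ = (0.5517, -2.2989).
Then the next iterate is (p, q)₁ = (-0.9483, -1.7989).

(-0.9483, -1.7989)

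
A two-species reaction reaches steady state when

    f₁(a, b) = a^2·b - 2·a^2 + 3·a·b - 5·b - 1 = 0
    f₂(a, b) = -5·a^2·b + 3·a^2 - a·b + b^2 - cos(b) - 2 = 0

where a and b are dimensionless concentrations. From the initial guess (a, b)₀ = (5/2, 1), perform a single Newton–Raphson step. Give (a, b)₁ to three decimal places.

At (5/2, 1): F = (-4.750, -16.54030).
Jacobian J = [[2·a·b - 4·a + 3·b, a^2 + 3·a - 5], [-10·a·b + 6·a - b, -5·a^2 - a + 2·b + sin(b)]].
At the point, J = [[-2.000, 8.750], [-11.000, -30.90853]] (det J = 158.06706).
Solving J·Δ = −F gives Δ = (-1.844, 0.121).
Then the next iterate is (a, b)₁ = (0.656, 1.121).

(0.656, 1.121)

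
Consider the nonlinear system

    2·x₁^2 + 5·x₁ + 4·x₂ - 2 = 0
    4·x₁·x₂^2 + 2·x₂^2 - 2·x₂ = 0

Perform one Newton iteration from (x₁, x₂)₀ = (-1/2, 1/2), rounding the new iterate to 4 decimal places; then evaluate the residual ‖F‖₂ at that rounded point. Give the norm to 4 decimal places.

At (-1/2, 1/2): F = (-2.0000, -1.0000).
Jacobian J = [[4·x₁ + 5, 4], [4·x₂^2, 8·x₁·x₂ + 4·x₂ - 2]].
At the point, J = [[3.0000, 4.0000], [1.0000, -2.0000]] (det J = -10.0000).
Solving J·Δ = −F gives Δ = (0.8000, -0.1000).
Then the next iterate is (x₁, x₂)₁ = (0.3000, 0.4000).
Re-evaluating at (0.3000, 0.4000): F = (1.2800, -0.2880), so ‖F‖₂ = 1.3120.

1.3120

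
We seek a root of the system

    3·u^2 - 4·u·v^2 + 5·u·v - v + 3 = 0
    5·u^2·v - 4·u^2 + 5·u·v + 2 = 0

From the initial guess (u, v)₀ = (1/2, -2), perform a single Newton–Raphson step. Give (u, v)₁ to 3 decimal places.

(0.256, -1.827)

At (1/2, -2): F = (-7.250, -6.500).
Jacobian J = [[6·u - 4·v^2 + 5·v, -8·u·v + 5·u - 1], [10·u·v - 8·u + 5·v, 5·u^2 + 5·u]].
At the point, J = [[-23.000, 9.500], [-24.000, 3.750]] (det J = 141.750).
Solving J·Δ = −F gives Δ = (-0.244, 0.173).
Then the next iterate is (u, v)₁ = (0.256, -1.827).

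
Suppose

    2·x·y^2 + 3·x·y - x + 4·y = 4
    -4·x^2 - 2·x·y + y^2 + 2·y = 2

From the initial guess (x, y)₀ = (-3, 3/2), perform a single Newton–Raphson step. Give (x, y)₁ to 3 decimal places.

At (-3, 3/2): F = (-22.000, -23.750).
Jacobian J = [[2·y^2 + 3·y - 1, 4·x·y + 3·x + 4], [-8·x - 2·y, -2·x + 2·y + 2]].
At the point, J = [[8.000, -23.000], [21.000, 11.000]] (det J = 571.000).
Solving J·Δ = −F gives Δ = (1.380, -0.476).
Then the next iterate is (x, y)₁ = (-1.620, 1.024).

(-1.620, 1.024)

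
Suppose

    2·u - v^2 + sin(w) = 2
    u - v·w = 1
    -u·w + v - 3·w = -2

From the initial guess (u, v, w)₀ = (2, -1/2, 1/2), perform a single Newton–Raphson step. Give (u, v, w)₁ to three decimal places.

At (2, -1/2, 1/2): F = (2.22943, 1.250, -1.000).
Jacobian J = [[2, -2·v, cos(w)], [1, -w, -v], [-w, 1, -u - 3]].
At the point, J = [[2.000, 1.000, 0.87758], [1.000, -0.500, 0.500], [-0.500, 1.000, -5.000]] (det J = 9.40819).
Solving J·Δ = −F gives Δ = (-1.155, 0.132, -0.058).
Then the next iterate is (u, v, w)₁ = (0.845, -0.368, 0.442).

(0.845, -0.368, 0.442)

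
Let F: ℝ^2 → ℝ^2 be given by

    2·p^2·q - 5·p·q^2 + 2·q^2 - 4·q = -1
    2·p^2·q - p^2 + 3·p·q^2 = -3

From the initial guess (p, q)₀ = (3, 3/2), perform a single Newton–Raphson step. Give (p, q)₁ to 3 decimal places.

(2.087, 0.964)

At (3, 3/2): F = (-7.250, 41.250).
Jacobian J = [[4·p·q - 5·q^2, 2·p^2 - 10·p·q + 4·q - 4], [4·p·q - 2·p + 3·q^2, 2·p^2 + 6·p·q]].
At the point, J = [[6.750, -25.000], [18.750, 45.000]] (det J = 772.500).
Solving J·Δ = −F gives Δ = (-0.913, -0.536).
Then the next iterate is (p, q)₁ = (2.087, 0.964).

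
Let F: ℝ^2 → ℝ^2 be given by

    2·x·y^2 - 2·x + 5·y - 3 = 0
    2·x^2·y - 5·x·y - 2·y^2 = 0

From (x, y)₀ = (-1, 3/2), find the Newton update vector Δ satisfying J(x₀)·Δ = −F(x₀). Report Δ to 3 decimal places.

(0.727, 3.818)

At (-1, 3/2): F = (2.000, 6.000).
Jacobian J = [[2·y^2 - 2, 4·x·y + 5], [4·x·y - 5·y, 2·x^2 - 5·x - 4·y]].
At the point, J = [[2.500, -1.000], [-13.500, 1.000]] (det J = -11.000).
Solving J·Δ = −F gives Δ = (0.727, 3.818).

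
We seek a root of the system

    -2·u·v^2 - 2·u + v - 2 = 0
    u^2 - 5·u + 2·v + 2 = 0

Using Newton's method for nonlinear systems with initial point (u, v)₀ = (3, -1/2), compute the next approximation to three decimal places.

(4.250, 1.375)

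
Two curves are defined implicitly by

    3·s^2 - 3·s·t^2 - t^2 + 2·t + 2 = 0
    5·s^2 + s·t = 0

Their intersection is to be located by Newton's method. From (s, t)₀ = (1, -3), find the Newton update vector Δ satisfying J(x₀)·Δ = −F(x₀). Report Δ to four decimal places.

(-0.4384, 1.0690)

At (1, -3): F = (-37.0000, 2.0000).
Jacobian J = [[6·s - 3·t^2, -6·s·t - 2·t + 2], [10·s + t, s]].
At the point, J = [[-21.0000, 26.0000], [7.0000, 1.0000]] (det J = -203.0000).
Solving J·Δ = −F gives Δ = (-0.4384, 1.0690).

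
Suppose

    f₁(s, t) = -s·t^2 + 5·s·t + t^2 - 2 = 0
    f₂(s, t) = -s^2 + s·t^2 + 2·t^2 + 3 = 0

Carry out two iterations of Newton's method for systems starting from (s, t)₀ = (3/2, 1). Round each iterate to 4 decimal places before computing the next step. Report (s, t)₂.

(1.8276, 0.1810)

At (3/2, 1): F = (5.0000, 4.2500).
Jacobian J = [[-t^2 + 5·t, -2·s·t + 5·s + 2·t], [-2·s + t^2, 2·s·t + 4·t]].
At the point, J = [[4.0000, 6.5000], [-2.0000, 7.0000]] (det J = 41.0000).
Solving J·Δ = −F gives Δ = (-0.1799, -0.6585).
Then the next iterate is (s, t)₁ = (1.3201, 0.3415).
Round to (1.3201, 0.3415) and repeat: F = (0.216740, 1.644534), J = [[1.590878, 6.381872], [-2.523578, 2.267628]].
Δ = (0.5075, -0.1605), so (s, t)₂ = (1.8276, 0.1810).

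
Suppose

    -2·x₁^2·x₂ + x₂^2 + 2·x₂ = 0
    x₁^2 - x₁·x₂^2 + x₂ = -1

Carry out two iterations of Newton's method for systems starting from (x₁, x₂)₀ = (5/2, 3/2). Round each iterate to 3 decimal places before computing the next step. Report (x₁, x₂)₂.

(1.362, 1.834)

At (5/2, 3/2): F = (-13.500, 3.125).
Jacobian J = [[-4·x₁·x₂, -2·x₁^2 + 2·x₂ + 2], [2·x₁ - x₂^2, -2·x₁·x₂ + 1]].
At the point, J = [[-15.000, -7.500], [2.750, -6.500]] (det J = 118.125).
Solving J·Δ = −F gives Δ = (-0.941, 0.083).
Then the next iterate is (x₁, x₂)₁ = (1.559, 1.583).
Round to (1.559, 1.583) and repeat: F = (-2.02301, 1.10680), J = [[-9.87159, 0.30504], [0.61211, -3.93579]].
Δ = (-0.197, 0.251), so (x₁, x₂)₂ = (1.362, 1.834).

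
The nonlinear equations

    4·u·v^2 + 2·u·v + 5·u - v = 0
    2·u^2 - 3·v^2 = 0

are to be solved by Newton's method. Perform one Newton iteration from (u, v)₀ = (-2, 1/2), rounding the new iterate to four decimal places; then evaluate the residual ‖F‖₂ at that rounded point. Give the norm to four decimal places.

At (-2, 1/2): F = (-14.5000, 7.2500).
Jacobian J = [[4·v^2 + 2·v + 5, 8·u·v + 2·u - 1], [4·u, -6·v]].
At the point, J = [[7.0000, -13.0000], [-8.0000, -3.0000]] (det J = -125.0000).
Solving J·Δ = −F gives Δ = (1.1020, -0.5220).
Then the next iterate is (u, v)₁ = (-0.8980, -0.0220).
Re-evaluating at (-0.8980, -0.0220): F = (-4.430227, 1.611356), so ‖F‖₂ = 4.7142.

4.7142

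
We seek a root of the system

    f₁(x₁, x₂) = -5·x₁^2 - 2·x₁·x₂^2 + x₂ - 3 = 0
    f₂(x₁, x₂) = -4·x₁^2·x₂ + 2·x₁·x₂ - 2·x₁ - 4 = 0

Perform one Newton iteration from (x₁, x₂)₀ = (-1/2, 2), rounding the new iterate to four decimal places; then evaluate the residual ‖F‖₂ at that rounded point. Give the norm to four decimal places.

At (-1/2, 2): F = (1.7500, -7.0000).
Jacobian J = [[-10·x₁ - 2·x₂^2, -4·x₁·x₂ + 1], [-8·x₁·x₂ + 2·x₂ - 2, -4·x₁^2 + 2·x₁]].
At the point, J = [[-3.0000, 5.0000], [10.0000, -2.0000]] (det J = -44.0000).
Solving J·Δ = −F gives Δ = (0.7159, 0.0795).
Then the next iterate is (x₁, x₂)₁ = (0.2159, 2.0795).
Re-evaluating at (0.2159, 2.0795): F = (-3.020806, -3.921597), so ‖F‖₂ = 4.9502.

4.9502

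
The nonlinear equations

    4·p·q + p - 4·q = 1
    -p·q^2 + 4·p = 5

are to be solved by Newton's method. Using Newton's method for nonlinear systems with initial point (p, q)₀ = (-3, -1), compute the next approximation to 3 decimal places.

At (-3, -1): F = (12.000, -14.000).
Jacobian J = [[4·q + 1, 4·p - 4], [-q^2 + 4, -2·p·q]].
At the point, J = [[-3.000, -16.000], [3.000, -6.000]] (det J = 66.000).
Solving J·Δ = −F gives Δ = (4.485, -0.091).
Then the next iterate is (p, q)₁ = (1.485, -1.091).

(1.485, -1.091)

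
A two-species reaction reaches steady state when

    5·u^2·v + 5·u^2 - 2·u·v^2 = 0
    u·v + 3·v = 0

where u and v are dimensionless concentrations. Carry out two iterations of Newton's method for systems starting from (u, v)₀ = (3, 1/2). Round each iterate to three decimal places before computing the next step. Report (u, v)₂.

At (3, 1/2): F = (66.000, 3.000).
Jacobian J = [[10·u·v + 10·u - 2·v^2, 5·u^2 - 4·u·v], [v, u + 3]].
At the point, J = [[44.500, 39.000], [0.500, 6.000]] (det J = 247.500).
Solving J·Δ = −F gives Δ = (-1.127, -0.406).
Then the next iterate is (u, v)₁ = (1.873, 0.094).
Round to (1.873, 0.094) and repeat: F = (19.15637, 0.45806), J = [[20.47295, 16.83640], [0.094, 4.873]].
Δ = (-0.872, -0.077), so (u, v)₂ = (1.001, 0.017).

(1.001, 0.017)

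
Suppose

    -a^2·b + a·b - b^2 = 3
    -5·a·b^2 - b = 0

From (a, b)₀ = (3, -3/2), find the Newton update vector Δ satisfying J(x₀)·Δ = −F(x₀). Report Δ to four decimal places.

At (3, -3/2): F = (3.7500, -32.2500).
Jacobian J = [[-2·a·b + b, -a^2 + a - 2·b], [-5·b^2, -10·a·b - 1]].
At the point, J = [[7.5000, -3.0000], [-11.2500, 44.0000]] (det J = 296.2500).
Solving J·Δ = −F gives Δ = (-0.2304, 0.6741).

(-0.2304, 0.6741)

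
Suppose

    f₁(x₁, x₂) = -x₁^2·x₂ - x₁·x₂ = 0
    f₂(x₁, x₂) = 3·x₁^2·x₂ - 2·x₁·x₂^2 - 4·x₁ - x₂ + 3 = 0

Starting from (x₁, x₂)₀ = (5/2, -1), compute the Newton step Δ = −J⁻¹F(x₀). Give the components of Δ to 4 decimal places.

(-1.0145, 0.3043)

At (5/2, -1): F = (8.7500, -29.7500).
Jacobian J = [[-2·x₁·x₂ - x₂, -x₁^2 - x₁], [6·x₁·x₂ - 2·x₂^2 - 4, 3·x₁^2 - 4·x₁·x₂ - 1]].
At the point, J = [[6.0000, -8.7500], [-21.0000, 27.7500]] (det J = -17.2500).
Solving J·Δ = −F gives Δ = (-1.0145, 0.3043).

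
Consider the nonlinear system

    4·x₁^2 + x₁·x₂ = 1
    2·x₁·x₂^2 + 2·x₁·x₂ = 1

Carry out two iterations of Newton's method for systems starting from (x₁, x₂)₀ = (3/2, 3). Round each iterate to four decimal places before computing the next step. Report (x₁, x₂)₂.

(0.4571, 1.5223)

At (3/2, 3): F = (12.5000, 35.0000).
Jacobian J = [[8·x₁ + x₂, x₁], [2·x₂^2 + 2·x₂, 4·x₁·x₂ + 2·x₁]].
At the point, J = [[15.0000, 1.5000], [24.0000, 21.0000]] (det J = 279.0000).
Solving J·Δ = −F gives Δ = (-0.7527, -0.8065).
Then the next iterate is (x₁, x₂)₁ = (0.7473, 2.1935).
Round to (0.7473, 2.1935) and repeat: F = (2.873032, 9.469587), J = [[8.1719, 0.7473], [14.009884, 8.051410]].
Δ = (-0.2902, -0.6712), so (x₁, x₂)₂ = (0.4571, 1.5223).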